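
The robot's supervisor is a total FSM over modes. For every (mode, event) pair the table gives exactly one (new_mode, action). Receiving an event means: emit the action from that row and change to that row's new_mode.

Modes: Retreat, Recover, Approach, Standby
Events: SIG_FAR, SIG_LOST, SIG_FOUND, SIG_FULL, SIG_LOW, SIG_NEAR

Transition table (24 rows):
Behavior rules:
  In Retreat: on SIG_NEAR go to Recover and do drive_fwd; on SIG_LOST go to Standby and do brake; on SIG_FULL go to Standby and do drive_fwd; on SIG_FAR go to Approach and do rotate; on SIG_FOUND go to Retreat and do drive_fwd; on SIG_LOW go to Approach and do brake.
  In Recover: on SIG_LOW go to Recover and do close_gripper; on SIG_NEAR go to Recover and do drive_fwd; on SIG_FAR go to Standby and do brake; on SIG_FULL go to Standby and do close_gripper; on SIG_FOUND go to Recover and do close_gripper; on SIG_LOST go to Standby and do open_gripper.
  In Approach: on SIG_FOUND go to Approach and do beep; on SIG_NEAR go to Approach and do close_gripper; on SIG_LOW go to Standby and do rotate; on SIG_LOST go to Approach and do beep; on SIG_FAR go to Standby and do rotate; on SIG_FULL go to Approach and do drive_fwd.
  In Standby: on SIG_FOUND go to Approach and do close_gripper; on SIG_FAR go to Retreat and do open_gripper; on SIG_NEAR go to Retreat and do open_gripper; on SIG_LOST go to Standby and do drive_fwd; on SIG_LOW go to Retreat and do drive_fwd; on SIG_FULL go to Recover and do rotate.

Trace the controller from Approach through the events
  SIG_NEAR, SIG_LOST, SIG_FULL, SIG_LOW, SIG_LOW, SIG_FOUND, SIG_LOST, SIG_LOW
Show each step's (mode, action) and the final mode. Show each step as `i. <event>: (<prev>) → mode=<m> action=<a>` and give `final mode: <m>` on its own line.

1. SIG_NEAR: (Approach) → mode=Approach action=close_gripper
2. SIG_LOST: (Approach) → mode=Approach action=beep
3. SIG_FULL: (Approach) → mode=Approach action=drive_fwd
4. SIG_LOW: (Approach) → mode=Standby action=rotate
5. SIG_LOW: (Standby) → mode=Retreat action=drive_fwd
6. SIG_FOUND: (Retreat) → mode=Retreat action=drive_fwd
7. SIG_LOST: (Retreat) → mode=Standby action=brake
8. SIG_LOW: (Standby) → mode=Retreat action=drive_fwd

final mode: Retreat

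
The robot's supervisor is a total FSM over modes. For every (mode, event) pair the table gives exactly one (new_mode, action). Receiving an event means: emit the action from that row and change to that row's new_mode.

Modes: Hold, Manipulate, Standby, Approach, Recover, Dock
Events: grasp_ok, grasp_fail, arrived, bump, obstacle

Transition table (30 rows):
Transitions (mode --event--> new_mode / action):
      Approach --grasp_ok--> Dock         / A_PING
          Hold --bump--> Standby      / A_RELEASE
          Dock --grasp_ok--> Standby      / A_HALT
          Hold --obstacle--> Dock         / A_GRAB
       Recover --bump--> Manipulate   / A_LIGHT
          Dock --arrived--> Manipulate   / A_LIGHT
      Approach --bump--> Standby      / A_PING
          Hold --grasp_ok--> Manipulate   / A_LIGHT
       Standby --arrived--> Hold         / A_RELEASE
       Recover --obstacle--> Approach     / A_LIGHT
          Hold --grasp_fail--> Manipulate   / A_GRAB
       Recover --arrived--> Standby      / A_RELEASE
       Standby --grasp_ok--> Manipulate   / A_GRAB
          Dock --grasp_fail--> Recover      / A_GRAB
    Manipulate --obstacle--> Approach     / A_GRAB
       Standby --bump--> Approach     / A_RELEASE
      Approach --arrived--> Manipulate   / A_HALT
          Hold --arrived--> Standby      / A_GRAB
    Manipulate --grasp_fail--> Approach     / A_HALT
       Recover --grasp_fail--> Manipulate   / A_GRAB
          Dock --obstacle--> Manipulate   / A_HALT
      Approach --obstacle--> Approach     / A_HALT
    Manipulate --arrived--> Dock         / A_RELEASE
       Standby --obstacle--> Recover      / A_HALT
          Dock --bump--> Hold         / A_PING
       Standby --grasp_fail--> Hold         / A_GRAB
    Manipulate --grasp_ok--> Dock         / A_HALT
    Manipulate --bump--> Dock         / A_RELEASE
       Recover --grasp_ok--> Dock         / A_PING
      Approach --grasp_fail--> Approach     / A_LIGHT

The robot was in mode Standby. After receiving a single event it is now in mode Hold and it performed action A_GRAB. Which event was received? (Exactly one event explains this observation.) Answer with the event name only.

try grasp_ok: (Standby, grasp_ok) → (Manipulate, A_GRAB)
try grasp_fail: (Standby, grasp_fail) → (Hold, A_GRAB)  ← matches
try arrived: (Standby, arrived) → (Hold, A_RELEASE)
try bump: (Standby, bump) → (Approach, A_RELEASE)
try obstacle: (Standby, obstacle) → (Recover, A_HALT)

grasp_fail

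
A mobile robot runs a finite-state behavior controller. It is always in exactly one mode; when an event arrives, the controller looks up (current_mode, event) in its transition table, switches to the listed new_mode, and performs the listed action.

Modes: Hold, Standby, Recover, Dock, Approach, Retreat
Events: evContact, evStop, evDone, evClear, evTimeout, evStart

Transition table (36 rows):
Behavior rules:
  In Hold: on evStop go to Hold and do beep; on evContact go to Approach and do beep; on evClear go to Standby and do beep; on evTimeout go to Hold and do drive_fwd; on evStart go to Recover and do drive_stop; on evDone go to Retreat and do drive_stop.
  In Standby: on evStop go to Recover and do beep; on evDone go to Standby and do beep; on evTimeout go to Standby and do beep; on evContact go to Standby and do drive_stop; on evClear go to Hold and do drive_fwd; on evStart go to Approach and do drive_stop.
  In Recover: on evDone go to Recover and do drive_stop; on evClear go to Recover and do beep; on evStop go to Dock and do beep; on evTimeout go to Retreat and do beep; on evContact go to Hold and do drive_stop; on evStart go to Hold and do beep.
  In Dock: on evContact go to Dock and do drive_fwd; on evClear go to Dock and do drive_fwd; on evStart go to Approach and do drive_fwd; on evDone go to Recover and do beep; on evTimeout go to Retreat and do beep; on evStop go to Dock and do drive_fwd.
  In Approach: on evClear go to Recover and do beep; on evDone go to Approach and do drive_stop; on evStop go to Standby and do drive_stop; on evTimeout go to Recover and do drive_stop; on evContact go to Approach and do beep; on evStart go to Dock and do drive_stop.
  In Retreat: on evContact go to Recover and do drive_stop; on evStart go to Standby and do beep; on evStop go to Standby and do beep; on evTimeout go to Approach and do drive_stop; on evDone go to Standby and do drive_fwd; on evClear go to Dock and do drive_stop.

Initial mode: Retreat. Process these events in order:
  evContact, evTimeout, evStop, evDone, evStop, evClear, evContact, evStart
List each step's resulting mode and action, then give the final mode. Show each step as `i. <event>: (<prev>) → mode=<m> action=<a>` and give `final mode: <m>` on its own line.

1. evContact: (Retreat) → mode=Recover action=drive_stop
2. evTimeout: (Recover) → mode=Retreat action=beep
3. evStop: (Retreat) → mode=Standby action=beep
4. evDone: (Standby) → mode=Standby action=beep
5. evStop: (Standby) → mode=Recover action=beep
6. evClear: (Recover) → mode=Recover action=beep
7. evContact: (Recover) → mode=Hold action=drive_stop
8. evStart: (Hold) → mode=Recover action=drive_stop

final mode: Recover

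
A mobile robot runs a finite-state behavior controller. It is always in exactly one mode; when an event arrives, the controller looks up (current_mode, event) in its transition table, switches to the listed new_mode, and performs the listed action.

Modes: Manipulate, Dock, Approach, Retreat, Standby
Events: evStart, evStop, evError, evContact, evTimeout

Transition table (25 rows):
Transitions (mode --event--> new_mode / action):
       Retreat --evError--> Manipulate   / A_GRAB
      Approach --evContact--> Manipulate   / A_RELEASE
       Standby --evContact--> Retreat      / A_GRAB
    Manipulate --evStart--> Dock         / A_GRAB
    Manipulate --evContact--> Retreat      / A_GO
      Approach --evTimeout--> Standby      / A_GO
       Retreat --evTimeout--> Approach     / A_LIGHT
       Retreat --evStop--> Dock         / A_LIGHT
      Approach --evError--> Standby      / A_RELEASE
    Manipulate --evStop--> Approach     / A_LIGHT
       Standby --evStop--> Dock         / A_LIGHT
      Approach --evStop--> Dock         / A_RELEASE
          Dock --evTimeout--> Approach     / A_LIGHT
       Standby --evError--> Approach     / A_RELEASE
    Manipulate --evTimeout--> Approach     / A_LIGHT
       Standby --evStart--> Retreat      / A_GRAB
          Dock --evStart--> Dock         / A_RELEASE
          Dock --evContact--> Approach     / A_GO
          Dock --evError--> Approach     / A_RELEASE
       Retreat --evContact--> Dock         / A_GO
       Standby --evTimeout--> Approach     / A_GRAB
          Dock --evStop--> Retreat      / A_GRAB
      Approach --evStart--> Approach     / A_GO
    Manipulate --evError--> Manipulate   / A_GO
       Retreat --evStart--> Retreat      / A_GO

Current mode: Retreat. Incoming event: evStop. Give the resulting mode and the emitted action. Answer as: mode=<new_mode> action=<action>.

mode=Dock action=A_LIGHT

current mode = Retreat; filter table to that mode:
  (Retreat, evError) → (Manipulate, A_GRAB)
  (Retreat, evTimeout) → (Approach, A_LIGHT)
  (Retreat, evStop) → (Dock, A_LIGHT)  ← event matches
  (Retreat, evContact) → (Dock, A_GO)
  (Retreat, evStart) → (Retreat, A_GO)
event = evStop selects (Dock, A_LIGHT)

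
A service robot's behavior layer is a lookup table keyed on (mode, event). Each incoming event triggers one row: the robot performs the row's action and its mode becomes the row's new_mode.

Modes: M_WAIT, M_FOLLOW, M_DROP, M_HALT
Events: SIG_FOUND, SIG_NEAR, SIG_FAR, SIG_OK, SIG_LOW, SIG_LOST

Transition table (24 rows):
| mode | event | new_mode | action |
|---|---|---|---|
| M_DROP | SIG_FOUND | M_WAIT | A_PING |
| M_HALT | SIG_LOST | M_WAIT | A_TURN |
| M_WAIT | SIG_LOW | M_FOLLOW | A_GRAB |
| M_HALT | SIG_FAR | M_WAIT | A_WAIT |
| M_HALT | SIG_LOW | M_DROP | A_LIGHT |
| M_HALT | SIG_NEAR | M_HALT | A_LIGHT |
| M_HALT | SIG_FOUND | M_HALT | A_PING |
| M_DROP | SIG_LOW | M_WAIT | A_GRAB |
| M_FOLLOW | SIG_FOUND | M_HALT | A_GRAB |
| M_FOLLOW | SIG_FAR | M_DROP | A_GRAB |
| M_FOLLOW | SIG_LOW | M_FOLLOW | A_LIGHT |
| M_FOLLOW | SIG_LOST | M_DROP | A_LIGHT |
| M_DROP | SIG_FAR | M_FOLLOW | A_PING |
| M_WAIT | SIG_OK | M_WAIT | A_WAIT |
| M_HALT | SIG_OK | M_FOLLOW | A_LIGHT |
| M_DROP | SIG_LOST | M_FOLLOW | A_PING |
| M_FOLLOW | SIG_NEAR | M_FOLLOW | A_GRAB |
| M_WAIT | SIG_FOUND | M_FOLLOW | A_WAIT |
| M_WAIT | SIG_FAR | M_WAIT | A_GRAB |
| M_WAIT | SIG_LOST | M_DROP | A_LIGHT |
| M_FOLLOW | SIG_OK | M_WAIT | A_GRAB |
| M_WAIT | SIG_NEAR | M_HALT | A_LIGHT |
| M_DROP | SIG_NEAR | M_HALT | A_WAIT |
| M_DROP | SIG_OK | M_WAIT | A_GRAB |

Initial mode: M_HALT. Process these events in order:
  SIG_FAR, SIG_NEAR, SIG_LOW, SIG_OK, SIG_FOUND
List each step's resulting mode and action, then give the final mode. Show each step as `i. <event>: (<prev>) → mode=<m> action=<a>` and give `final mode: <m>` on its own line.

1. SIG_FAR: (M_HALT) → mode=M_WAIT action=A_WAIT
2. SIG_NEAR: (M_WAIT) → mode=M_HALT action=A_LIGHT
3. SIG_LOW: (M_HALT) → mode=M_DROP action=A_LIGHT
4. SIG_OK: (M_DROP) → mode=M_WAIT action=A_GRAB
5. SIG_FOUND: (M_WAIT) → mode=M_FOLLOW action=A_WAIT

final mode: M_FOLLOW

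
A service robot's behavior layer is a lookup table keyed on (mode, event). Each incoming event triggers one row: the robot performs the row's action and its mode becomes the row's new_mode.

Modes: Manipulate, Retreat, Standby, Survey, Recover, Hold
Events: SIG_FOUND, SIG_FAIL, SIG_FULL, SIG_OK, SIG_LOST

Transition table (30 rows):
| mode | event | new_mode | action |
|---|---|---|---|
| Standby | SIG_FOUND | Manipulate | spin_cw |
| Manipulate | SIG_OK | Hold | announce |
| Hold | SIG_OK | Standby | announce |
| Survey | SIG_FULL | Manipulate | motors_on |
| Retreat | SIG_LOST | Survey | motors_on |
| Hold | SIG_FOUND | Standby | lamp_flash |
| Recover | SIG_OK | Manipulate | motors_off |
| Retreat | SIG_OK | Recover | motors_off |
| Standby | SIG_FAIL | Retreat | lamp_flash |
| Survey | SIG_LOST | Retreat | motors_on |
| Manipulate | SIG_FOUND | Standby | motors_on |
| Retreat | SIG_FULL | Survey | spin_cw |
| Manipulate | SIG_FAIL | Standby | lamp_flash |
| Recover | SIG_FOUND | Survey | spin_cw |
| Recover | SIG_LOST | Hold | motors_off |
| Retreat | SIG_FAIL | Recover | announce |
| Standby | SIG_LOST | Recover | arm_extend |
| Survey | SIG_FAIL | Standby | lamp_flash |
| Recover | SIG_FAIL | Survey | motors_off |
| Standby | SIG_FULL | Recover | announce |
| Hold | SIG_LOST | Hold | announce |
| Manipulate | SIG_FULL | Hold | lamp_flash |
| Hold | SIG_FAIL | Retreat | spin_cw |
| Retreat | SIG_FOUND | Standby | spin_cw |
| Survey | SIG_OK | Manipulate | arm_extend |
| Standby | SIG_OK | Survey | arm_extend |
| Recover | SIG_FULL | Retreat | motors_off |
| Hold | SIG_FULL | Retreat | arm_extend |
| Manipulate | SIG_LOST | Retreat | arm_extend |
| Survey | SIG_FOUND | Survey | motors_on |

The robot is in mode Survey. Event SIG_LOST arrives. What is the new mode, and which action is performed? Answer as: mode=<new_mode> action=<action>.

mode=Retreat action=motors_on

current mode = Survey; filter table to that mode:
  (Survey, SIG_FULL) → (Manipulate, motors_on)
  (Survey, SIG_LOST) → (Retreat, motors_on)  ← event matches
  (Survey, SIG_FAIL) → (Standby, lamp_flash)
  (Survey, SIG_OK) → (Manipulate, arm_extend)
  (Survey, SIG_FOUND) → (Survey, motors_on)
event = SIG_LOST selects (Retreat, motors_on)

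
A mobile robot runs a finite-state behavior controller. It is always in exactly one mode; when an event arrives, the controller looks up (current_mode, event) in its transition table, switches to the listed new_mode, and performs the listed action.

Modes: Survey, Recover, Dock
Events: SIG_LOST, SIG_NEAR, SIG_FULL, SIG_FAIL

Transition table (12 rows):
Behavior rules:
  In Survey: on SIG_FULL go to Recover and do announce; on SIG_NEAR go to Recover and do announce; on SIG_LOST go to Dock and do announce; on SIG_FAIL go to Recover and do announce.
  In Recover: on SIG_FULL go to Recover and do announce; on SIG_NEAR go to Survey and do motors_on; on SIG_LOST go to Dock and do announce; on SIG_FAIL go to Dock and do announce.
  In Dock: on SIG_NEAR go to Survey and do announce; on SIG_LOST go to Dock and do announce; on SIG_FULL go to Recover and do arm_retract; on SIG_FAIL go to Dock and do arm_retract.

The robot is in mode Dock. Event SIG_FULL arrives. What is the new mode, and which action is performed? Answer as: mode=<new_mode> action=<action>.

current mode = Dock; filter table to that mode:
  (Dock, SIG_NEAR) → (Survey, announce)
  (Dock, SIG_LOST) → (Dock, announce)
  (Dock, SIG_FULL) → (Recover, arm_retract)  ← event matches
  (Dock, SIG_FAIL) → (Dock, arm_retract)
event = SIG_FULL selects (Recover, arm_retract)

mode=Recover action=arm_retract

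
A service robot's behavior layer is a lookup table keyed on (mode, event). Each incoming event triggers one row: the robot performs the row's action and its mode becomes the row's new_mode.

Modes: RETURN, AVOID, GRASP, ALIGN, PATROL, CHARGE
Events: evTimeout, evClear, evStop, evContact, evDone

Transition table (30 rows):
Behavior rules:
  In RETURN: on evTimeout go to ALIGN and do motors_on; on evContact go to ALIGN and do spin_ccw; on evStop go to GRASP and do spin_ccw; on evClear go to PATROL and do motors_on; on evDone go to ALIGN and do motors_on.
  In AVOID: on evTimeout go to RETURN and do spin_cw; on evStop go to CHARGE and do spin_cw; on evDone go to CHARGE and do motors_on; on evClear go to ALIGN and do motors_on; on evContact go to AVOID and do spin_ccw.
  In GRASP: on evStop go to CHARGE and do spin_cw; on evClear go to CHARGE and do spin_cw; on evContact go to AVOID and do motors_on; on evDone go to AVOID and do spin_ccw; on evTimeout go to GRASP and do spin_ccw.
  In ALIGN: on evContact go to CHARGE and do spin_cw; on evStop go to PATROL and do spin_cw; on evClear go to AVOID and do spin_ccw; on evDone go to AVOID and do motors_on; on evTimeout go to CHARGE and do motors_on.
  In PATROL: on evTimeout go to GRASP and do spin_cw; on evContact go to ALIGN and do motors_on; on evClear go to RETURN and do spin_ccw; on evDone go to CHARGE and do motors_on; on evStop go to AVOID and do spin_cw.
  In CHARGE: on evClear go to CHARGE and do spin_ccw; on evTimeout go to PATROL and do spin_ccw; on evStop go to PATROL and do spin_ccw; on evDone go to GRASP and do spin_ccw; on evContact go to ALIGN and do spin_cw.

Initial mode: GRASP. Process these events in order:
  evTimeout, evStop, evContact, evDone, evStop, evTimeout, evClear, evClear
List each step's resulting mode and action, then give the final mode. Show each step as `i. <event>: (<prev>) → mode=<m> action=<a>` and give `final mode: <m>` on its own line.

1. evTimeout: (GRASP) → mode=GRASP action=spin_ccw
2. evStop: (GRASP) → mode=CHARGE action=spin_cw
3. evContact: (CHARGE) → mode=ALIGN action=spin_cw
4. evDone: (ALIGN) → mode=AVOID action=motors_on
5. evStop: (AVOID) → mode=CHARGE action=spin_cw
6. evTimeout: (CHARGE) → mode=PATROL action=spin_ccw
7. evClear: (PATROL) → mode=RETURN action=spin_ccw
8. evClear: (RETURN) → mode=PATROL action=motors_on

final mode: PATROL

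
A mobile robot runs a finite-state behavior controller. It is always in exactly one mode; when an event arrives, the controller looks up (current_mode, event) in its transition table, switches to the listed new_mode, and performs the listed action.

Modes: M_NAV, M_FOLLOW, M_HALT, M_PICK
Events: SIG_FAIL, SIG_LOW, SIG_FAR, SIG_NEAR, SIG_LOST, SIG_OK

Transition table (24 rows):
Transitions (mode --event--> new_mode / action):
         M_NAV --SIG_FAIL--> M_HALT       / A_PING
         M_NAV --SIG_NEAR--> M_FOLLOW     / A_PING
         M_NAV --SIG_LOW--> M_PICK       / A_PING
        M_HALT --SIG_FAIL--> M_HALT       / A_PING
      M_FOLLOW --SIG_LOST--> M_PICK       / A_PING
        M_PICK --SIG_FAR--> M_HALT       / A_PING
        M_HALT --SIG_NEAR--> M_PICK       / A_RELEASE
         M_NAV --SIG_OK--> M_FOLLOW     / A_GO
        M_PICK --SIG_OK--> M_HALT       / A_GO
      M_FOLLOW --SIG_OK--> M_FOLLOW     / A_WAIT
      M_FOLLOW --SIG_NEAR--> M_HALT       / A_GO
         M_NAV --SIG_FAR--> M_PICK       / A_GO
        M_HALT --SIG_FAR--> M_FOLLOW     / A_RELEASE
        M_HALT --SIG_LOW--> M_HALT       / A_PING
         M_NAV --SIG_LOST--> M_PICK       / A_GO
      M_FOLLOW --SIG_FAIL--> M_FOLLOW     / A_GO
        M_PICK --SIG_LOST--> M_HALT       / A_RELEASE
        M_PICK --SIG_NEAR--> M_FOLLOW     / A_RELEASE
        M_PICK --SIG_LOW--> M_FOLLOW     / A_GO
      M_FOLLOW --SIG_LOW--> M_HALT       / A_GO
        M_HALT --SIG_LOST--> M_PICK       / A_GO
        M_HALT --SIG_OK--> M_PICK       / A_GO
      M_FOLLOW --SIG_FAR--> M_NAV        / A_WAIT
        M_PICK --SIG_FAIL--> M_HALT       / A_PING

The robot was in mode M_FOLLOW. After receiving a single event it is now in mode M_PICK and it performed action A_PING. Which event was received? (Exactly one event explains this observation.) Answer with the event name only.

SIG_LOST

try SIG_FAIL: (M_FOLLOW, SIG_FAIL) → (M_FOLLOW, A_GO)
try SIG_LOW: (M_FOLLOW, SIG_LOW) → (M_HALT, A_GO)
try SIG_FAR: (M_FOLLOW, SIG_FAR) → (M_NAV, A_WAIT)
try SIG_NEAR: (M_FOLLOW, SIG_NEAR) → (M_HALT, A_GO)
try SIG_LOST: (M_FOLLOW, SIG_LOST) → (M_PICK, A_PING)  ← matches
try SIG_OK: (M_FOLLOW, SIG_OK) → (M_FOLLOW, A_WAIT)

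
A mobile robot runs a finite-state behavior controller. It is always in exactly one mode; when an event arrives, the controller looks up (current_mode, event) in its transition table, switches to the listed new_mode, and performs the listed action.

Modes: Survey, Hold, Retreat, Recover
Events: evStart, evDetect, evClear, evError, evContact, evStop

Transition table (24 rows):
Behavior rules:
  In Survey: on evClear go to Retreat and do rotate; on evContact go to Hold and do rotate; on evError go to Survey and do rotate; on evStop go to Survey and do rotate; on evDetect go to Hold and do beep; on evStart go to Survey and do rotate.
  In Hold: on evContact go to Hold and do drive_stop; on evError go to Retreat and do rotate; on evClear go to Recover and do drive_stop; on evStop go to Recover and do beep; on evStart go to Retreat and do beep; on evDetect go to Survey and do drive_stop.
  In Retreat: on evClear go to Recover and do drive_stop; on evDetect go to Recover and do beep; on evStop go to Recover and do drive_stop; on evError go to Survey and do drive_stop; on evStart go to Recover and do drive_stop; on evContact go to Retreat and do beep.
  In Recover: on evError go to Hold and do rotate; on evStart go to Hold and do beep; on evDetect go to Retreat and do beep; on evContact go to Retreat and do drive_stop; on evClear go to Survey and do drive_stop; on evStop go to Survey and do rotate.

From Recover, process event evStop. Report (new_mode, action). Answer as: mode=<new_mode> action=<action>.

mode=Survey action=rotate

current mode = Recover; filter table to that mode:
  (Recover, evError) → (Hold, rotate)
  (Recover, evStart) → (Hold, beep)
  (Recover, evDetect) → (Retreat, beep)
  (Recover, evContact) → (Retreat, drive_stop)
  (Recover, evClear) → (Survey, drive_stop)
  (Recover, evStop) → (Survey, rotate)  ← event matches
event = evStop selects (Survey, rotate)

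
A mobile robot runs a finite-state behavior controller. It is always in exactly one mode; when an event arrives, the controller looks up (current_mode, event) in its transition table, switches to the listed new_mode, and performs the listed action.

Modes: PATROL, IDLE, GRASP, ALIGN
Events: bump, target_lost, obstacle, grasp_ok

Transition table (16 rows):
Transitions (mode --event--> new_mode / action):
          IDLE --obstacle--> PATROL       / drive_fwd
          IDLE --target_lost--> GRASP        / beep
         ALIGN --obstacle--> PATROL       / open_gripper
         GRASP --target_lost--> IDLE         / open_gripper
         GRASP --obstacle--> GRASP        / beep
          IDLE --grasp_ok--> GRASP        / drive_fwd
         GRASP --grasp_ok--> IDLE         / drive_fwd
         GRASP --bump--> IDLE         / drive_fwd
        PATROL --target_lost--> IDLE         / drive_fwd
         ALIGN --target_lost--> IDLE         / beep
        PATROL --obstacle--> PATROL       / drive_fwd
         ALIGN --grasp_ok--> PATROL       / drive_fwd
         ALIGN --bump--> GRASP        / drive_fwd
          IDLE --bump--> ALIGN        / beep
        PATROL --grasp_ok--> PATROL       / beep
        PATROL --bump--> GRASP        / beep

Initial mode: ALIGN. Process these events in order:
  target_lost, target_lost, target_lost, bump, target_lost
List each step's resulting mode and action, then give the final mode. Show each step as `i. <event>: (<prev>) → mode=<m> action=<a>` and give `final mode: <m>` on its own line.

final mode: IDLE

1. target_lost: (ALIGN) → mode=IDLE action=beep
2. target_lost: (IDLE) → mode=GRASP action=beep
3. target_lost: (GRASP) → mode=IDLE action=open_gripper
4. bump: (IDLE) → mode=ALIGN action=beep
5. target_lost: (ALIGN) → mode=IDLE action=beep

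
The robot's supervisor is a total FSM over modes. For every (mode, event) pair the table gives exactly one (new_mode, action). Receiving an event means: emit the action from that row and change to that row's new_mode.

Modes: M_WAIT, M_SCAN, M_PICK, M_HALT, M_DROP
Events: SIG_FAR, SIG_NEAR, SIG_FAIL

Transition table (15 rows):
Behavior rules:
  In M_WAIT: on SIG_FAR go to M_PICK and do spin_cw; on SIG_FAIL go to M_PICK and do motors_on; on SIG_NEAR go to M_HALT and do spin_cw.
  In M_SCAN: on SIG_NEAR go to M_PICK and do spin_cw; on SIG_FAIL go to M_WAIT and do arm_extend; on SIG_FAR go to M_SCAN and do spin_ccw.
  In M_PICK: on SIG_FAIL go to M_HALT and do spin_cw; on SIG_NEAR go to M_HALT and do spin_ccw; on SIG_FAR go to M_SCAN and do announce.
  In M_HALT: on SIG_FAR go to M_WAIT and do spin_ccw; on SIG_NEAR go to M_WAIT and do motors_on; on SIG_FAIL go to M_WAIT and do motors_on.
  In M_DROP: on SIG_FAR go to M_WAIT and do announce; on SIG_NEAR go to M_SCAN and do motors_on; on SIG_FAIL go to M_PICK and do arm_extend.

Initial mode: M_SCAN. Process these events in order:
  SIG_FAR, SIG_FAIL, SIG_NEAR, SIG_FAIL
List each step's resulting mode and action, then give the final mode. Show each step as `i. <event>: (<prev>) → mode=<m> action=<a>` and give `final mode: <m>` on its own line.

final mode: M_WAIT

1. SIG_FAR: (M_SCAN) → mode=M_SCAN action=spin_ccw
2. SIG_FAIL: (M_SCAN) → mode=M_WAIT action=arm_extend
3. SIG_NEAR: (M_WAIT) → mode=M_HALT action=spin_cw
4. SIG_FAIL: (M_HALT) → mode=M_WAIT action=motors_on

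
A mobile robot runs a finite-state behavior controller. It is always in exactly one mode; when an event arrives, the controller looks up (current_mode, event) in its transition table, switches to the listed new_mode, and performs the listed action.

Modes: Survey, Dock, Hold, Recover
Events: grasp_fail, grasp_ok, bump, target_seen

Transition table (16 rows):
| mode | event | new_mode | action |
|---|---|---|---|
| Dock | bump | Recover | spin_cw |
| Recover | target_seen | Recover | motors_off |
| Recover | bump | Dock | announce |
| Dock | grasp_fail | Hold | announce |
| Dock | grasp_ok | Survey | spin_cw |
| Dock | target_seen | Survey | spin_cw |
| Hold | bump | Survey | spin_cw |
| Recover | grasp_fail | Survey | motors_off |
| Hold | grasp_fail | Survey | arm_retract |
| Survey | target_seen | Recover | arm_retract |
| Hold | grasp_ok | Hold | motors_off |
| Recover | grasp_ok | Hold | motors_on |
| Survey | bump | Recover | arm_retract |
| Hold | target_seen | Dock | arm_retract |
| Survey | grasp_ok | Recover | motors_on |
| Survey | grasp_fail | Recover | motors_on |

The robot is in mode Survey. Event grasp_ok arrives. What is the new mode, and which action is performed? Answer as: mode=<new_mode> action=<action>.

current mode = Survey; filter table to that mode:
  (Survey, target_seen) → (Recover, arm_retract)
  (Survey, bump) → (Recover, arm_retract)
  (Survey, grasp_ok) → (Recover, motors_on)  ← event matches
  (Survey, grasp_fail) → (Recover, motors_on)
event = grasp_ok selects (Recover, motors_on)

mode=Recover action=motors_on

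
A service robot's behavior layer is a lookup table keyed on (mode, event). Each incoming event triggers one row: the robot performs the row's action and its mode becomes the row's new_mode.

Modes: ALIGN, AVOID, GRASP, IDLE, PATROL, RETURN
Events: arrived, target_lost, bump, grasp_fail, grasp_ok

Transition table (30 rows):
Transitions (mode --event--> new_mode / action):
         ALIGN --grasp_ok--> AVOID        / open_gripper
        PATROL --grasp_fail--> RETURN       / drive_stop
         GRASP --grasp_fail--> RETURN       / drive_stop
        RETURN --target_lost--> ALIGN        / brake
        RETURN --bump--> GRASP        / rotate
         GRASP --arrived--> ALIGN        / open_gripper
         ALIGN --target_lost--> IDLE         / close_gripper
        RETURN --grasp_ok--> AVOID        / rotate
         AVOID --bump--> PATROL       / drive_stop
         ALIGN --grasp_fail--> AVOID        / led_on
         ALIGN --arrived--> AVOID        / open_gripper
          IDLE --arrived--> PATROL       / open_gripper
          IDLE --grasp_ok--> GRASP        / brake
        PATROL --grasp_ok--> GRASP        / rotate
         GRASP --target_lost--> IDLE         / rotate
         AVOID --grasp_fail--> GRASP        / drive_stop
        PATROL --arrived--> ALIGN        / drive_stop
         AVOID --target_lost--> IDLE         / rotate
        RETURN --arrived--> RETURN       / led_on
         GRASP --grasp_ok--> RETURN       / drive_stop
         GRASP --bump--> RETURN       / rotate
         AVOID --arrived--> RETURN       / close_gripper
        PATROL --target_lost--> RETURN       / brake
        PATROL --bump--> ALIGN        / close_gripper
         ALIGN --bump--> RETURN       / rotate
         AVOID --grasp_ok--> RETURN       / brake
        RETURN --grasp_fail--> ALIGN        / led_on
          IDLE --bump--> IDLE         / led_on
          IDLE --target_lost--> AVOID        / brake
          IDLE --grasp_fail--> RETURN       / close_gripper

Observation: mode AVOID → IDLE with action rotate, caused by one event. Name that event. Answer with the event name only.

target_lost

try arrived: (AVOID, arrived) → (RETURN, close_gripper)
try target_lost: (AVOID, target_lost) → (IDLE, rotate)  ← matches
try bump: (AVOID, bump) → (PATROL, drive_stop)
try grasp_fail: (AVOID, grasp_fail) → (GRASP, drive_stop)
try grasp_ok: (AVOID, grasp_ok) → (RETURN, brake)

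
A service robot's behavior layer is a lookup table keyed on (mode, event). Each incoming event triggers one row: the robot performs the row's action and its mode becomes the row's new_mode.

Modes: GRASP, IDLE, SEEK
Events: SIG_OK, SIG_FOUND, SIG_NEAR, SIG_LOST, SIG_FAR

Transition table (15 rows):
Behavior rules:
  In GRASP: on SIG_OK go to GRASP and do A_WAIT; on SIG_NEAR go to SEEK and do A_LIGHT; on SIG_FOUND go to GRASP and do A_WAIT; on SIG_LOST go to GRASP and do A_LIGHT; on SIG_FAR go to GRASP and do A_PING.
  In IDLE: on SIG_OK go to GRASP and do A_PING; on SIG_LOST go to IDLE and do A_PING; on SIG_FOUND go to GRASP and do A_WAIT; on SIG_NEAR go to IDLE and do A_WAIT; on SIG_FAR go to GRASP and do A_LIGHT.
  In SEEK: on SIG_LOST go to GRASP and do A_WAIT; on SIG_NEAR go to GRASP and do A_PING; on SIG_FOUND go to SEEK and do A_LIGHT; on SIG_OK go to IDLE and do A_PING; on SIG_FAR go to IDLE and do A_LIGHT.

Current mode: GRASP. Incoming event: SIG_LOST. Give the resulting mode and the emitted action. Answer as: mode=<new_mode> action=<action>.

mode=GRASP action=A_LIGHT

current mode = GRASP; filter table to that mode:
  (GRASP, SIG_OK) → (GRASP, A_WAIT)
  (GRASP, SIG_NEAR) → (SEEK, A_LIGHT)
  (GRASP, SIG_FOUND) → (GRASP, A_WAIT)
  (GRASP, SIG_LOST) → (GRASP, A_LIGHT)  ← event matches
  (GRASP, SIG_FAR) → (GRASP, A_PING)
event = SIG_LOST selects (GRASP, A_LIGHT)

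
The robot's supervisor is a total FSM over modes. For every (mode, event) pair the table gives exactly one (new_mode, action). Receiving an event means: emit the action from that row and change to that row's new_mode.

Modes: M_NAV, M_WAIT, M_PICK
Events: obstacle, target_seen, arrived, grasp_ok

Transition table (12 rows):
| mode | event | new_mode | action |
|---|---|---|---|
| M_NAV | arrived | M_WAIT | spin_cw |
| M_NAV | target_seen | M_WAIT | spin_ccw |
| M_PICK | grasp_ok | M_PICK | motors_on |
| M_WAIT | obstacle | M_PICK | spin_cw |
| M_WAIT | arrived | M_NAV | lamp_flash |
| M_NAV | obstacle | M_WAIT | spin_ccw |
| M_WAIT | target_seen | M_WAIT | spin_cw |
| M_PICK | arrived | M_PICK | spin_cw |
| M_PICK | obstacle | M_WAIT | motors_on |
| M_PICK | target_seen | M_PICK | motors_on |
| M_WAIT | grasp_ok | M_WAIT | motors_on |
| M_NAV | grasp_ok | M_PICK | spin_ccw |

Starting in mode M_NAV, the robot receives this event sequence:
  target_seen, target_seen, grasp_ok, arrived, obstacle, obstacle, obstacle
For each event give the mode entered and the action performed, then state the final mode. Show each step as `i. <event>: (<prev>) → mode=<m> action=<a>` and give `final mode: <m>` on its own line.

1. target_seen: (M_NAV) → mode=M_WAIT action=spin_ccw
2. target_seen: (M_WAIT) → mode=M_WAIT action=spin_cw
3. grasp_ok: (M_WAIT) → mode=M_WAIT action=motors_on
4. arrived: (M_WAIT) → mode=M_NAV action=lamp_flash
5. obstacle: (M_NAV) → mode=M_WAIT action=spin_ccw
6. obstacle: (M_WAIT) → mode=M_PICK action=spin_cw
7. obstacle: (M_PICK) → mode=M_WAIT action=motors_on

final mode: M_WAIT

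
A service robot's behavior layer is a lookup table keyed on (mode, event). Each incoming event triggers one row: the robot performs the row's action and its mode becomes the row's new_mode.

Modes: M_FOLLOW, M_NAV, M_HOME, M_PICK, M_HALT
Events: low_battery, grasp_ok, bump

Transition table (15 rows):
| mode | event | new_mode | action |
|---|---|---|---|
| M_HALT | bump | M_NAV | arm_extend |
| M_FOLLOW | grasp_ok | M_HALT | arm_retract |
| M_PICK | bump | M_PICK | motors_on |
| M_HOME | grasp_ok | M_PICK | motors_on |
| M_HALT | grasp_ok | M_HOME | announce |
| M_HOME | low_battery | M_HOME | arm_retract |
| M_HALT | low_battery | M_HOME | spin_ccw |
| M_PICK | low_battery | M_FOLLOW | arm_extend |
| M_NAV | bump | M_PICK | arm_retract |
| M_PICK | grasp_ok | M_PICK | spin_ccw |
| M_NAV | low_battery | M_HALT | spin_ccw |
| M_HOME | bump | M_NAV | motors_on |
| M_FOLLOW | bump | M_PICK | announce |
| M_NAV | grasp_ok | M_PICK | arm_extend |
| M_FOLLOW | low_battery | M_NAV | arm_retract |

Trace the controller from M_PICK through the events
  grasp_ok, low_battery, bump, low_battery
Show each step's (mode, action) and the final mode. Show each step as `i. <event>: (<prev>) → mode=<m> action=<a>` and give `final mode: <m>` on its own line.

final mode: M_FOLLOW

1. grasp_ok: (M_PICK) → mode=M_PICK action=spin_ccw
2. low_battery: (M_PICK) → mode=M_FOLLOW action=arm_extend
3. bump: (M_FOLLOW) → mode=M_PICK action=announce
4. low_battery: (M_PICK) → mode=M_FOLLOW action=arm_extend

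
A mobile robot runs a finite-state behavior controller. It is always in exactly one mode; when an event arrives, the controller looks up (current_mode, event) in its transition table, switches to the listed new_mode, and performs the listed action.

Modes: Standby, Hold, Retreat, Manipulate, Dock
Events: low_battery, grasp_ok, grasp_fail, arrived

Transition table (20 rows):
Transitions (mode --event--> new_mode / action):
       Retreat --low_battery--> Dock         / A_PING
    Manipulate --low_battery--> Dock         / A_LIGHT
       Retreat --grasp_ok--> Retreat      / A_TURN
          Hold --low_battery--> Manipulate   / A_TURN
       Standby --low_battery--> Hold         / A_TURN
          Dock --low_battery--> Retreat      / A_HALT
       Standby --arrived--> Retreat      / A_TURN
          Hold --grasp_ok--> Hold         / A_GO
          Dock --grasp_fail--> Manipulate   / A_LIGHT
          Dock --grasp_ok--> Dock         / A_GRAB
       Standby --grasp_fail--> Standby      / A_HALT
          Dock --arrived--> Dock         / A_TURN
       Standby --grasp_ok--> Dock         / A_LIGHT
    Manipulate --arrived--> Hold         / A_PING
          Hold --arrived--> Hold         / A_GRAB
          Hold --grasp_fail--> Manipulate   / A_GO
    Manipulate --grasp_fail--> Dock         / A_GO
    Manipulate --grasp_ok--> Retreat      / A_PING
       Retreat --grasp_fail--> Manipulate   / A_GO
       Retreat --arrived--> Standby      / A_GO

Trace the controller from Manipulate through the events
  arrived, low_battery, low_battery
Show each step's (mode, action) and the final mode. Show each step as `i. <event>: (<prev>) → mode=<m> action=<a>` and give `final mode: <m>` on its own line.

1. arrived: (Manipulate) → mode=Hold action=A_PING
2. low_battery: (Hold) → mode=Manipulate action=A_TURN
3. low_battery: (Manipulate) → mode=Dock action=A_LIGHT

final mode: Dock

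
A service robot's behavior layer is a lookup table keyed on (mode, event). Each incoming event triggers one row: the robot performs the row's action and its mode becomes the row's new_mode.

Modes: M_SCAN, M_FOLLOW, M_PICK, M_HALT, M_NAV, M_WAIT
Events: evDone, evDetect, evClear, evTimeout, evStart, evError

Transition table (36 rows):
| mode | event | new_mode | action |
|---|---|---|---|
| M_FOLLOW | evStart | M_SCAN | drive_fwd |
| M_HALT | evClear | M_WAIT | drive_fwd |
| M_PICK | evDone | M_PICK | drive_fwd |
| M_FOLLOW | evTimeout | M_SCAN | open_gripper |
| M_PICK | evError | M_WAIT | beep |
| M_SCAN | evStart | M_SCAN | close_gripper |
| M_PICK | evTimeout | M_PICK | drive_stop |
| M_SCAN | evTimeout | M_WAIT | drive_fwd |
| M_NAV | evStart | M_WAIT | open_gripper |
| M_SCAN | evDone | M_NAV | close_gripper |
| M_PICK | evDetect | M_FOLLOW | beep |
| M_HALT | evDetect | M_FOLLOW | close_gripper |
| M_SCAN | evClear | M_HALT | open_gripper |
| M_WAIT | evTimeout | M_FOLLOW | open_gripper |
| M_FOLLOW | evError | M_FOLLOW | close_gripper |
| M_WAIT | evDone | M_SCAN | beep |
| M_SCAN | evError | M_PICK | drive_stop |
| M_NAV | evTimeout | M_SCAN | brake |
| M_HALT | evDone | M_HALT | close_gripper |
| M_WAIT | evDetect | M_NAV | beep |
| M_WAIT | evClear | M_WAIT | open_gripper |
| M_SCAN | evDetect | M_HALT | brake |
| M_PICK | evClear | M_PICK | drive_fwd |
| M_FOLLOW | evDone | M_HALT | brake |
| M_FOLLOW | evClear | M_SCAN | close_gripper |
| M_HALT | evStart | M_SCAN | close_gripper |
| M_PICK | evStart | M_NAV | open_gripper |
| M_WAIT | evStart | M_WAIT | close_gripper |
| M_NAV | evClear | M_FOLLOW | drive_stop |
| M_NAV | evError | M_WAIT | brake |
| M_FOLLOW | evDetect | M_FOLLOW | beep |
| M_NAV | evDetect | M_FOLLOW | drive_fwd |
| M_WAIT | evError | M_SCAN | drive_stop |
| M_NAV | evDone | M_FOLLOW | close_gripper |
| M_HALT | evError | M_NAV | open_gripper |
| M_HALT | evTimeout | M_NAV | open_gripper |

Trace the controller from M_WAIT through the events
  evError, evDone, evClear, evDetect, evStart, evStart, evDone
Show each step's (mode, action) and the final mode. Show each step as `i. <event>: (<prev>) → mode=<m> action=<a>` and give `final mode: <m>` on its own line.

final mode: M_NAV

1. evError: (M_WAIT) → mode=M_SCAN action=drive_stop
2. evDone: (M_SCAN) → mode=M_NAV action=close_gripper
3. evClear: (M_NAV) → mode=M_FOLLOW action=drive_stop
4. evDetect: (M_FOLLOW) → mode=M_FOLLOW action=beep
5. evStart: (M_FOLLOW) → mode=M_SCAN action=drive_fwd
6. evStart: (M_SCAN) → mode=M_SCAN action=close_gripper
7. evDone: (M_SCAN) → mode=M_NAV action=close_gripper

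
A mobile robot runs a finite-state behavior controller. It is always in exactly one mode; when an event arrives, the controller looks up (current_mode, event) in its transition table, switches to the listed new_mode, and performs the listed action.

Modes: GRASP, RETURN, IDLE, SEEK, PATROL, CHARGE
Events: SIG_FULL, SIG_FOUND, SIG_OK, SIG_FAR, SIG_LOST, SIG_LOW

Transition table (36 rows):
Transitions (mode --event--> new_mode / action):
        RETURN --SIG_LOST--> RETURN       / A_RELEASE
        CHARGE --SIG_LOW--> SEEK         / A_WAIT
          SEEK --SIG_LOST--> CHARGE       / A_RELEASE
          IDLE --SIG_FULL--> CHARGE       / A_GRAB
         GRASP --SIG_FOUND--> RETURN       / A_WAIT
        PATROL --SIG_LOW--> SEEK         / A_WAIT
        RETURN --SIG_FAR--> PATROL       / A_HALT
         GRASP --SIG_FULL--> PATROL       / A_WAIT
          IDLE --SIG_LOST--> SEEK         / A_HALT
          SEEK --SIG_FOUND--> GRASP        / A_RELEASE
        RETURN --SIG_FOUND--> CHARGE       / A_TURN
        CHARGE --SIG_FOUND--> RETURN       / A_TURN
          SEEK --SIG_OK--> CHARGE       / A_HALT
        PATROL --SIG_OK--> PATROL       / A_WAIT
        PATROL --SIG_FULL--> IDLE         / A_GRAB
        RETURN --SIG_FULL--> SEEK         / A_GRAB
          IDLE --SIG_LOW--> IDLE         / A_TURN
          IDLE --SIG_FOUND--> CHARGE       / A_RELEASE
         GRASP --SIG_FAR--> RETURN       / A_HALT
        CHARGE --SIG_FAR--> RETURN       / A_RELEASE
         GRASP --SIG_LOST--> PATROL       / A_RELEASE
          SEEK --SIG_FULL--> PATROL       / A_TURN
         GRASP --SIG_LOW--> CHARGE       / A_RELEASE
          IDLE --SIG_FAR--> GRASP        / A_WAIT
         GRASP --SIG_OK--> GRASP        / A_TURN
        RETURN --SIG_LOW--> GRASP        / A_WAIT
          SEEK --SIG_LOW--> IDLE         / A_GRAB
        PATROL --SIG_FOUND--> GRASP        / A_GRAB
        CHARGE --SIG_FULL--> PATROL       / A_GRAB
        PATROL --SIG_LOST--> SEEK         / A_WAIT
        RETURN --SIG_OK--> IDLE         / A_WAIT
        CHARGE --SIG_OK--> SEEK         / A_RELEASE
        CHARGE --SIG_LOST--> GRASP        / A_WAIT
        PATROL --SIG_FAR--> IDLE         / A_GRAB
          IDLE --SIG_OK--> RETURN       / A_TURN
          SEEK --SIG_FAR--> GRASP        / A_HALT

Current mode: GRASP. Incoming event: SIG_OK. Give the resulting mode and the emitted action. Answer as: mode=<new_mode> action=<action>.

mode=GRASP action=A_TURN

current mode = GRASP; filter table to that mode:
  (GRASP, SIG_FOUND) → (RETURN, A_WAIT)
  (GRASP, SIG_FULL) → (PATROL, A_WAIT)
  (GRASP, SIG_FAR) → (RETURN, A_HALT)
  (GRASP, SIG_LOST) → (PATROL, A_RELEASE)
  (GRASP, SIG_LOW) → (CHARGE, A_RELEASE)
  (GRASP, SIG_OK) → (GRASP, A_TURN)  ← event matches
event = SIG_OK selects (GRASP, A_TURN)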